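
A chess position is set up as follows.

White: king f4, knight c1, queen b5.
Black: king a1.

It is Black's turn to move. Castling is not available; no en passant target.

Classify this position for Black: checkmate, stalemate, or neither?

Black to move; black king on a1.
In check: no.
King squares — b1: attacked by Qb5; a2: attacked by Nc1; b2: attacked by Qb5.
Legal moves for Black: none.
Not in check and no legal moves → stalemate.

stalemate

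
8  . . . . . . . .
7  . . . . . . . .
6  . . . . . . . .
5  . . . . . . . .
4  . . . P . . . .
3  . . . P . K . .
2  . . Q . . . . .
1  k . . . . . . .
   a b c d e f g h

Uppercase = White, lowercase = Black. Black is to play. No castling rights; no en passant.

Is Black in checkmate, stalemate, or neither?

stalemate

Black to move; black king on a1.
In check: no.
King squares — b1: attacked by Qc2; a2: attacked by Qc2; b2: attacked by Qc2.
Legal moves for Black: none.
Not in check and no legal moves → stalemate.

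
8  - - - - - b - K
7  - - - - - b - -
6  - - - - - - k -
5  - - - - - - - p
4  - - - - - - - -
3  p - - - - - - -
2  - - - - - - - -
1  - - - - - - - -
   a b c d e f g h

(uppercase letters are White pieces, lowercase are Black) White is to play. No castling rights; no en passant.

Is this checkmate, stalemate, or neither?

White to move; white king on h8.
In check: no.
King squares — g7: attacked by Kg6; h7: attacked by Kg6; g8: attacked by Bf7.
Legal moves for White: none.
Not in check and no legal moves → stalemate.

stalemate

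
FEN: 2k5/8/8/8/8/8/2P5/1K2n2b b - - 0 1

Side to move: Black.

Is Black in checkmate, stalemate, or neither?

Black to move; black king on c8.
In check: no.
Legal moves for Black: Kd8, Kb8, Kd7, Kc7, Kb7, Ba8, Bb7, Bc6, Bd5, Be4, Bf3, Bg2, Nf3, Nd3, Ng2, Nxc2.
Black has 16 legal moves and is not in check → neither.

neither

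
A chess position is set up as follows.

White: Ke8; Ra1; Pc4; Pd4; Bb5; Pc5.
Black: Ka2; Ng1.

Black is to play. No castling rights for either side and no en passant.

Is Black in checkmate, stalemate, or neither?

Black to move; black king on a2.
In check: yes, from the white rook on a1.
King squares — a1: available; b1: attacked by Ra1; b2: available; a3: attacked by Ra1; b3: available.
Legal moves for Black: Kb3, Kb2, Kxa1.
Black is in check but has 3 legal moves → neither.

neither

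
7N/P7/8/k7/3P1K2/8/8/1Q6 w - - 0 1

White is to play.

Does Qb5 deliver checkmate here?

After Qb5: black king on a5; in check: yes, from the white queen on b5.
Black has 1 legal reply: Kxb5.
In check but a legal move exists → not checkmate.

no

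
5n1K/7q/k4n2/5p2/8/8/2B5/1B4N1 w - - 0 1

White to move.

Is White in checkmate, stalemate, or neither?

White to move; white king on h8.
In check: yes, from the black queen on h7.
King squares — g7: attacked by Qh7; h7: attacked by Nf6; g8: attacked by Nf6.
Legal moves for White: none.
In check with no legal moves → checkmate.

checkmate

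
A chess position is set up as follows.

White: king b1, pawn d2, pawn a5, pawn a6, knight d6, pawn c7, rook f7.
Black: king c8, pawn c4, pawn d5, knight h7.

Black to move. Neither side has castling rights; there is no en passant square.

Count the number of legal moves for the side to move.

0

Black to move; king on c8.
In check: yes, from the white knight on d6.
Legal moves: none.
Count: 0.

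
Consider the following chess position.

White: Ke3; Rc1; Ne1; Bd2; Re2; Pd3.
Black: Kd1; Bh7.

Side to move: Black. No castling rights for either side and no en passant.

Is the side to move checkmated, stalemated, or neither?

Black to move; black king on d1.
In check: yes, from the white rook on c1.
King squares — c1: attacked by Bd2; e1: attacked by Rc1; c2: attacked by Rc1; d2: attacked by Re2; e2: attacked by Ke3.
Legal moves for Black: none.
In check with no legal moves → checkmate.

checkmate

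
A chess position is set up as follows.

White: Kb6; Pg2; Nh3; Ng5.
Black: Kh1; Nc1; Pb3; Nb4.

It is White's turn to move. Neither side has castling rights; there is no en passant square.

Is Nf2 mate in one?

After Nf2: black king on h1; in check: yes, from the white knight on f2.
Black has 3 legal replies: Kh2, Kxg2, Kg1.
In check but a legal move exists → not checkmate.

no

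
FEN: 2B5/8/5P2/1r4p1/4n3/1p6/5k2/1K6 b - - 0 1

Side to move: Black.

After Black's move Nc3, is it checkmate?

After Nc3: white king on b1; in check: yes, from the black knight on c3.
White has 3 legal replies: Kb2, Kc1, Ka1.
In check but a legal move exists → not checkmate.

no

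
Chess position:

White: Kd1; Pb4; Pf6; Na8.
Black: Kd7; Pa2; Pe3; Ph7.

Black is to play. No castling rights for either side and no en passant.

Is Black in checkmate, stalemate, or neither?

neither

Black to move; black king on d7.
In check: no.
Legal moves for Black: Ke8, Kd8, Kc8, Ke6, Kd6, Kc6, h6, e2+, a1=Q+, a1=R+, a1=B, a1=N, h5.
Black has 13 legal moves and is not in check → neither.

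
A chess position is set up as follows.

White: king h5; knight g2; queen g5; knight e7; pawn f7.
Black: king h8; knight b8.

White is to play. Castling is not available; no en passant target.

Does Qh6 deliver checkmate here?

After Qh6: black king on h8; in check: yes, from the white queen on h6.
King squares — g7: attacked by Qh6; h7: attacked by Qh6; g8: attacked by Ne7.
Black has no legal moves → checkmate.

yes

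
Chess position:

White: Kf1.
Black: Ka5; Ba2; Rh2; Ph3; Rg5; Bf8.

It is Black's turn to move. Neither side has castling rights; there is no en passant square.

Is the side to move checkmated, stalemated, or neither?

Black to move; black king on a5.
In check: no.
Legal moves for Black include: Bg7, Be7, Bh6, Bd6, Bc5, Bb4, Ba3, Rg8, Rg7, Rg6, Rh5, Rf5+, Re5, Rd5, Rc5, Rb5, Rg4, Rg3, ... (list truncated; more exist).
Black has legal moves and is not in check → neither.

neither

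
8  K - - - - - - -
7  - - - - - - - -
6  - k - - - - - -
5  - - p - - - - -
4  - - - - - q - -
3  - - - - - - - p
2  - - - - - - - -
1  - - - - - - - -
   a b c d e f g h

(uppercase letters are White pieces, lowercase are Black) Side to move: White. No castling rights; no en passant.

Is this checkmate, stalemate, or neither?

stalemate

White to move; white king on a8.
In check: no.
King squares — a7: attacked by Kb6; b7: attacked by Kb6; b8: attacked by Qf4.
Legal moves for White: none.
Not in check and no legal moves → stalemate.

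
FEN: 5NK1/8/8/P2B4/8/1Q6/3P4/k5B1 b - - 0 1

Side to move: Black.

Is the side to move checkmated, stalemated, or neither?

Black to move; black king on a1.
In check: no.
King squares — b1: attacked by Qb3; a2: attacked by Qb3; b2: attacked by Qb3.
Legal moves for Black: none.
Not in check and no legal moves → stalemate.

stalemate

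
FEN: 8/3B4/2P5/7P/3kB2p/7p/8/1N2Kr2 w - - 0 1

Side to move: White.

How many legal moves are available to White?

White to move; king on e1.
In check: yes, from the black rook on f1.
Legal moves: Ke2, Kd2, Kxf1.
Count: 3.

3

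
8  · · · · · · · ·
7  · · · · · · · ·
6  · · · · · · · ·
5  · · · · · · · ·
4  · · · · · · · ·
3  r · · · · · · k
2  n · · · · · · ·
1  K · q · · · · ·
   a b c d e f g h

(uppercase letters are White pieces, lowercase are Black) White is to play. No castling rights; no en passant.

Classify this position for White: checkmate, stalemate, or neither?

checkmate

White to move; white king on a1.
In check: yes, from the black queen on c1.
King squares — b1: attacked by Qc1; a2: attacked by Ra3; b2: attacked by Qc1.
Legal moves for White: none.
In check with no legal moves → checkmate.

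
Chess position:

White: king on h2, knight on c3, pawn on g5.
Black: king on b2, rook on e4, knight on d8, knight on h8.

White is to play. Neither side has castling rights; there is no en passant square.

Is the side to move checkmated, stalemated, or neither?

neither

White to move; white king on h2.
In check: no.
Legal moves for White: Nd5, Nb5, Nxe4, Na4+, Ne2, Na2, Nd1+, Nb1, Kh3, Kg3, Kg2, Kh1, Kg1, g6.
White has 14 legal moves and is not in check → neither.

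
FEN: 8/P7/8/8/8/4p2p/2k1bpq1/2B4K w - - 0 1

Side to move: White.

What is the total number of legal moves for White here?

White to move; king on h1.
In check: yes, from the black queen on g2.
Legal moves: none.
Count: 0.

0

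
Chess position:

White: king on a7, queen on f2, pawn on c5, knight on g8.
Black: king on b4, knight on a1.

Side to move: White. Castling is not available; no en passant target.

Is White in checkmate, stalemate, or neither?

neither

White to move; white king on a7.
In check: no.
Legal moves for White include: Ne7, Nh6, Nf6, Kb8, Ka8, Kb7, Kb6, Ka6, Qf8, Qf7, Qf6, Qf5, Qh4+, Qf4+, Qd4+, Qg3, Qf3, Qe3, ... (list truncated; more exist).
White has legal moves and is not in check → neither.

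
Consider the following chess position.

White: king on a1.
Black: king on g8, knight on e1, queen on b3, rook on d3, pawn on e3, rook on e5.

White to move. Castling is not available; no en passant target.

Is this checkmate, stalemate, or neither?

stalemate

White to move; white king on a1.
In check: no.
King squares — b1: attacked by Qb3; a2: attacked by Qb3; b2: attacked by Qb3.
Legal moves for White: none.
Not in check and no legal moves → stalemate.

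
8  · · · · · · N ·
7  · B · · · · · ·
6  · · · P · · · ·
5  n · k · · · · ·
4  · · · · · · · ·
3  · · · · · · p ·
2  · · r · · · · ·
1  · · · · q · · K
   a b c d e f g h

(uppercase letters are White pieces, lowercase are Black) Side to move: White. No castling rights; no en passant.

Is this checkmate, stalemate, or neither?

checkmate

White to move; white king on h1.
In check: yes, from the black queen on e1.
King squares — g1: attacked by Qe1; g2: attacked by Rc2; h2: attacked by Rc2.
Legal moves for White: none.
In check with no legal moves → checkmate.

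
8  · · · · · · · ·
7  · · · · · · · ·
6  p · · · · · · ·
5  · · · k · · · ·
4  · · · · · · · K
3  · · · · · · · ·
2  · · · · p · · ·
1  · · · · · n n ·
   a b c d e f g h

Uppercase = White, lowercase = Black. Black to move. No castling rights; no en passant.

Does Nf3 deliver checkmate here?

no

After Nf3: white king on h4; in check: yes, from the black knight on f3.
White has 3 legal replies: Kh5, Kg4, Kh3.
In check but a legal move exists → not checkmate.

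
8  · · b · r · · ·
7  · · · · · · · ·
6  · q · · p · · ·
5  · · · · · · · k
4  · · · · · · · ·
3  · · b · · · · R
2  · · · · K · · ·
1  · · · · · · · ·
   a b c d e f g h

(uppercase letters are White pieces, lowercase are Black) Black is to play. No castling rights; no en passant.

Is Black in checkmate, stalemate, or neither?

Black to move; black king on h5.
In check: yes, from the white rook on h3.
King squares — g4: available; h4: attacked by Rh3; g5: available; g6: available; h6: attacked by Rh3.
Legal moves for Black: Kg6, Kg5, Kg4.
Black is in check but has 3 legal moves → neither.

neither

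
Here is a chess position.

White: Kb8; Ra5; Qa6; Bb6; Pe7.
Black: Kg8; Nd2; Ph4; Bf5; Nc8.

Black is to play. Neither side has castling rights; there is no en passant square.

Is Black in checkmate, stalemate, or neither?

neither

Black to move; black king on g8.
In check: no.
Legal moves for Black include: Kh8, Kh7, Kg7, Kf7, Nxe7, Na7, Nd6, Nxb6, Bh7, Bd7, Bg6, Be6, Bg4, Be4, Bh3, Bd3, Bc2, Bb1, ... (list truncated; more exist).
Black has legal moves and is not in check → neither.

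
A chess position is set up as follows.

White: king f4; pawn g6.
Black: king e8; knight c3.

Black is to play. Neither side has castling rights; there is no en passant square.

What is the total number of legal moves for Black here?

12

Black to move; king on e8.
In check: no.
Legal moves: Kf8, Kd8, Ke7, Kd7, Nd5+, Nb5, Ne4, Na4, Ne2+, Na2, Nd1, Nb1.
Count: 12.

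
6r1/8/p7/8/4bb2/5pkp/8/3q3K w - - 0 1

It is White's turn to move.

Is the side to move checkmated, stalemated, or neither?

White to move; white king on h1.
In check: yes, from the black queen on d1.
King squares — g1: attacked by Qd1; g2: attacked by Pf3; h2: attacked by Kg3.
Legal moves for White: none.
In check with no legal moves → checkmate.

checkmate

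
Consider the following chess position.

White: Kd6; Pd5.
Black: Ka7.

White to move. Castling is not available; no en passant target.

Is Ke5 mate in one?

After Ke5: black king on a7; in check: no.
Black is not in check, so this cannot be checkmate.

no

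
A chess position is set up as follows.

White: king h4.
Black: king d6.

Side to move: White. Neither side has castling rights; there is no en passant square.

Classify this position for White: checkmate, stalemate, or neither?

White to move; white king on h4.
In check: no.
Legal moves for White: Kh5, Kg5, Kg4, Kh3, Kg3.
White has 5 legal moves and is not in check → neither.

neither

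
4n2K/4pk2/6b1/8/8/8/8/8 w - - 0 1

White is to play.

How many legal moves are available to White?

0

White to move; king on h8.
In check: no.
Legal moves: none.
Count: 0.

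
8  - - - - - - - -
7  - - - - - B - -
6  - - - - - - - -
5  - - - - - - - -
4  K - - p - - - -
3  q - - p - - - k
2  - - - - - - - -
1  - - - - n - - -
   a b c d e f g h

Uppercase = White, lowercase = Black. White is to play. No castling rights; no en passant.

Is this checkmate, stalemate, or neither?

neither

White to move; white king on a4.
In check: yes, from the black queen on a3.
King squares — a3: available; b3: attacked by Qa3; b4: attacked by Qa3; a5: attacked by Qa3; b5: available.
Legal moves for White: Kb5, Kxa3.
White is in check but has 2 legal moves → neither.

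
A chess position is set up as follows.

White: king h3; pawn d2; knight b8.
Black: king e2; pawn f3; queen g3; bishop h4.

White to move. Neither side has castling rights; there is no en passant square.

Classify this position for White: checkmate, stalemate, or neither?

checkmate

White to move; white king on h3.
In check: yes, from the black queen on g3.
King squares — g2: attacked by Pf3; h2: attacked by Qg3; g3: attacked by Bh4; g4: attacked by Qg3; h4: attacked by Qg3.
Legal moves for White: none.
In check with no legal moves → checkmate.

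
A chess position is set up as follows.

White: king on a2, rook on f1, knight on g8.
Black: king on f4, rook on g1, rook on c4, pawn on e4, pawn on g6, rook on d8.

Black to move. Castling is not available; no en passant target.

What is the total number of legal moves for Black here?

6

Black to move; king on f4.
In check: yes, from the white rook on f1.
Legal moves: Kg5, Ke5, Kg4, Kg3, Ke3, Rxf1.
Count: 6.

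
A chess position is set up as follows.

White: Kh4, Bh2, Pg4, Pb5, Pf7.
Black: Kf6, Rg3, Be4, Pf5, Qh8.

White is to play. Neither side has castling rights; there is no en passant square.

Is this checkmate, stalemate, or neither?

neither

White to move; white king on h4.
In check: yes, from the black queen on h8.
King squares — g3: available; h3: attacked by Rg3; g4: own pawn; g5: attacked by Kf6; h5: attacked by Qh8.
Legal moves for White: Kxg3.
White is in check but has 1 legal move → neither.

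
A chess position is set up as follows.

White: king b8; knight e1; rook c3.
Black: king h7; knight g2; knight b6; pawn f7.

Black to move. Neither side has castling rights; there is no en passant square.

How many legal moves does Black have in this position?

17

Black to move; king on h7.
In check: no.
Legal moves: Kh8, Kg8, Kg7, Kh6, Kg6, Nc8, Na8, Nd7+, Nd5, Nc4, Na4, Nh4, Nf4, Ne3, Nxe1, f6, f5.
Count: 17.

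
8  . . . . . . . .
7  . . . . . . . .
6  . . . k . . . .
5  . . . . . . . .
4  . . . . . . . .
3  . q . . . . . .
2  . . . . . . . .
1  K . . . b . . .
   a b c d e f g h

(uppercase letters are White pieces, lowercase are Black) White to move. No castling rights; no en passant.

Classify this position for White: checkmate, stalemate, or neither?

stalemate

White to move; white king on a1.
In check: no.
King squares — b1: attacked by Qb3; a2: attacked by Qb3; b2: attacked by Qb3.
Legal moves for White: none.
Not in check and no legal moves → stalemate.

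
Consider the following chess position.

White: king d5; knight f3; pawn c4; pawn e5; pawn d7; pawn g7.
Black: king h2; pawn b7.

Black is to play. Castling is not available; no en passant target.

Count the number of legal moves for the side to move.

Black to move; king on h2.
In check: yes, from the white knight on f3.
Legal moves: Kh3, Kg3, Kg2, Kh1.
Count: 4.

4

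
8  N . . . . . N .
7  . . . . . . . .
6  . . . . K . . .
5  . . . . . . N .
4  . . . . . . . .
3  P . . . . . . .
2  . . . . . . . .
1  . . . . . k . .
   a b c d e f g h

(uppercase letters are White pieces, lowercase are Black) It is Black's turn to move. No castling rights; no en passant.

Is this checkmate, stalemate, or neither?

neither

Black to move; black king on f1.
In check: no.
Legal moves for Black: Kg2, Kf2, Ke2, Kg1, Ke1.
Black has 5 legal moves and is not in check → neither.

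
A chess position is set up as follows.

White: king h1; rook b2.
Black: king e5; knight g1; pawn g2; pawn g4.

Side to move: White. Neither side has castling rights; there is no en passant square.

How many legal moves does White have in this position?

White to move; king on h1.
In check: yes, from the black pawn on g2.
Legal moves: Kh2, Kxg2, Kxg1, Rxg2.
Count: 4.

4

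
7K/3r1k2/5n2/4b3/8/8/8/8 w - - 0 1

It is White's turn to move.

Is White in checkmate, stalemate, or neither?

stalemate

White to move; white king on h8.
In check: no.
King squares — g7: attacked by Kf7; h7: attacked by Nf6; g8: attacked by Nf6.
Legal moves for White: none.
Not in check and no legal moves → stalemate.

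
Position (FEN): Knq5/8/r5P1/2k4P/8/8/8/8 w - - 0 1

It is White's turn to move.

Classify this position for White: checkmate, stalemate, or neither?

checkmate

White to move; white king on a8.
In check: yes, from the black rook on a6.
King squares — a7: attacked by Ra6; b7: attacked by Qc8; b8: attacked by Qc8.
Legal moves for White: none.
In check with no legal moves → checkmate.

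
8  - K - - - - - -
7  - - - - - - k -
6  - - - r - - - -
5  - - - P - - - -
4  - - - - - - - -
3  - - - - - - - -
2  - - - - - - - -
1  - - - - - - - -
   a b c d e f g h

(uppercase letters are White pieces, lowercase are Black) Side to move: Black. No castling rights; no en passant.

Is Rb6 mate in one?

After Rb6: white king on b8; in check: yes, from the black rook on b6.
White has 4 legal replies: Kc8, Ka8, Kc7, Ka7.
In check but a legal move exists → not checkmate.

no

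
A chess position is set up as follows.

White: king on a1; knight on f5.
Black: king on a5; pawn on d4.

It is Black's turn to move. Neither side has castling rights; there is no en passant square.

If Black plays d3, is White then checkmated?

no

After d3: white king on a1; in check: no.
White is not in check, so this cannot be checkmate.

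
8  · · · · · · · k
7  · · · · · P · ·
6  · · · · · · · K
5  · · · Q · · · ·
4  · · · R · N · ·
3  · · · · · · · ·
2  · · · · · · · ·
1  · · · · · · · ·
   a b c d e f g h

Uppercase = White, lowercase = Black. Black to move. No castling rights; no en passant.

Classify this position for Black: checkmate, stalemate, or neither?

Black to move; black king on h8.
In check: no.
King squares — g7: attacked by Kh6; h7: attacked by Kh6; g8: attacked by Pf7.
Legal moves for Black: none.
Not in check and no legal moves → stalemate.

stalemate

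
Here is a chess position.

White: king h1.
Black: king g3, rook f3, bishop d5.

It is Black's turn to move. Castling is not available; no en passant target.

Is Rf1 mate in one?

yes

After Rf1: white king on h1; in check: yes, from the black rook on f1 and the black bishop on d5.
King squares — g1: attacked by Rf1; g2: attacked by Kg3; h2: attacked by Kg3.
White has no legal moves → checkmate.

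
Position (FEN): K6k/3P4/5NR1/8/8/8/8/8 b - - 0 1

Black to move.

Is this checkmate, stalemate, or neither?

Black to move; black king on h8.
In check: no.
King squares — g7: attacked by Rg6; h7: attacked by Nf6; g8: attacked by Nf6.
Legal moves for Black: none.
Not in check and no legal moves → stalemate.

stalemate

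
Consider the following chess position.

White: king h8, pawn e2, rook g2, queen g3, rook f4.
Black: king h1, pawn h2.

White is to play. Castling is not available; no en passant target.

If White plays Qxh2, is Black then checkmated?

After Qxh2: black king on h1; in check: yes, from the white queen on h2.
King squares — g1: attacked by Rg2; g2: attacked by Qh2; h2: attacked by Rg2.
Black has no legal moves → checkmate.

yes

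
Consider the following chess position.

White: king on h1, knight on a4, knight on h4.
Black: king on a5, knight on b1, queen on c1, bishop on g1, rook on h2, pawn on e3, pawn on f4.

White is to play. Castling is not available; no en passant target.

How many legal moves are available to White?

White to move; king on h1.
In check: yes, from the black rook on h2.
Legal moves: none.
Count: 0.

0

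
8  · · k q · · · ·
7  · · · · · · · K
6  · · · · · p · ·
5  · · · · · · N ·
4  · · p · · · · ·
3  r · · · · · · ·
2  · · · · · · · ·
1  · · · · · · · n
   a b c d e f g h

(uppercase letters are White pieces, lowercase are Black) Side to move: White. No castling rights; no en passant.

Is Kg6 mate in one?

After Kg6: black king on c8; in check: no.
Black is not in check, so this cannot be checkmate.

no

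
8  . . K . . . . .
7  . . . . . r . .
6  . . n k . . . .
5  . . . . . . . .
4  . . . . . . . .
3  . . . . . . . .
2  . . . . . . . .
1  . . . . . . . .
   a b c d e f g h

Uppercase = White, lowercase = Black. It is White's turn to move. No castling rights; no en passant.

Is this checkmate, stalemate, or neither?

stalemate

White to move; white king on c8.
In check: no.
King squares — b7: attacked by Rf7; c7: attacked by Kd6; d7: attacked by Kd6; b8: attacked by Nc6; d8: attacked by Nc6.
Legal moves for White: none.
Not in check and no legal moves → stalemate.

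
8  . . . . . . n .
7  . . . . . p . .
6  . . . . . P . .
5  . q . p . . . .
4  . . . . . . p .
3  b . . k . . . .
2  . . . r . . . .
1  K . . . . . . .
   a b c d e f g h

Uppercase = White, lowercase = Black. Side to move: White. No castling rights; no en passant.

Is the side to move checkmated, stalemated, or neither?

stalemate

White to move; white king on a1.
In check: no.
King squares — b1: attacked by Qb5; a2: attacked by Rd2; b2: attacked by Rd2.
Legal moves for White: none.
Not in check and no legal moves → stalemate.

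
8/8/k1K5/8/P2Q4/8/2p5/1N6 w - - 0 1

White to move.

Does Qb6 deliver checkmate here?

After Qb6: black king on a6; in check: yes, from the white queen on b6.
King squares — a5: attacked by Qb6; b5: attacked by Pa4; b6: attacked by Kc6; a7: attacked by Qb6; b7: attacked by Qb6.
Black has no legal moves → checkmate.

yes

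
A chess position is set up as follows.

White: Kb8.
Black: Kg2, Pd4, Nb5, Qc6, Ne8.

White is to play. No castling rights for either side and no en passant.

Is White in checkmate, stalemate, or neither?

White to move; white king on b8.
In check: no.
King squares — a7: attacked by Nb5; b7: attacked by Qc6; c7: attacked by Nb5; a8: attacked by Qc6; c8: attacked by Qc6.
Legal moves for White: none.
Not in check and no legal moves → stalemate.

stalemate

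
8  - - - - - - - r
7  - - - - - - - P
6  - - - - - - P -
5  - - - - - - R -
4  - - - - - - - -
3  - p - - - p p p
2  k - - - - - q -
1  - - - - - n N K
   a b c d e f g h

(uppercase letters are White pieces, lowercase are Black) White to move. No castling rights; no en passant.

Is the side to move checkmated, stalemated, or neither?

checkmate

White to move; white king on h1.
In check: yes, from the black queen on g2.
King squares — g1: own knight; g2: attacked by Pf3; h2: attacked by Nf1.
Legal moves for White: none.
In check with no legal moves → checkmate.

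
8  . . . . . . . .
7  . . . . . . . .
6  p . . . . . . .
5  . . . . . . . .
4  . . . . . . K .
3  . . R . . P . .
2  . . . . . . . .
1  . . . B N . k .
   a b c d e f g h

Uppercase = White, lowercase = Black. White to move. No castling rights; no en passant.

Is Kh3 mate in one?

no

After Kh3: black king on g1; in check: no.
Black is not in check, so this cannot be checkmate.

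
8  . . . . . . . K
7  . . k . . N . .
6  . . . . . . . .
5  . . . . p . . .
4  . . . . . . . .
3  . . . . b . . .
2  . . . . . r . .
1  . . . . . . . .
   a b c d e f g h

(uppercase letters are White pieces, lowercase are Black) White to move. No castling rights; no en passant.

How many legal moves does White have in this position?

White to move; king on h8.
In check: no.
Legal moves: Kg8, Kh7, Kg7, Nd8, Nh6, Nd6, Ng5, Nxe5.
Count: 8.

8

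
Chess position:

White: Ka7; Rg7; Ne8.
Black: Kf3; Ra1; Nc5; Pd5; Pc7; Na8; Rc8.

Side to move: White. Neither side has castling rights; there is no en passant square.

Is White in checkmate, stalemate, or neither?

White to move; white king on a7.
In check: yes, from the black rook on a1.
King squares — a6: attacked by Ra1; b6: attacked by Pc7; b7: attacked by Nc5; a8: attacked by Ra1; b8: attacked by Rc8.
Legal moves for White: none.
In check with no legal moves → checkmate.

checkmate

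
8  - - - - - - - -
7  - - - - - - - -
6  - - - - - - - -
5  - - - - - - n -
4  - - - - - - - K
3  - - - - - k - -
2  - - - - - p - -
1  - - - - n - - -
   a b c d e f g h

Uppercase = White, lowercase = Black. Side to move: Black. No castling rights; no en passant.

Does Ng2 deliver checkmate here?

no

After Ng2: white king on h4; in check: yes, from the black knight on g2.
White has 2 legal replies: Kh5, Kxg5.
In check but a legal move exists → not checkmate.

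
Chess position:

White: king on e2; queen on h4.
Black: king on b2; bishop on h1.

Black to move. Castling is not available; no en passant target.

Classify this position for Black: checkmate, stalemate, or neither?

Black to move; black king on b2.
In check: no.
Legal moves for Black: Kc3, Kb3, Ka3, Kc2, Ka2, Kc1, Kb1, Ka1, Ba8, Bb7, Bc6, Bd5, Be4, Bf3+, Bg2.
Black has 15 legal moves and is not in check → neither.

neither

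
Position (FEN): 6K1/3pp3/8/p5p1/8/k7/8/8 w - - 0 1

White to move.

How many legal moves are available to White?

5

White to move; king on g8.
In check: no.
Legal moves: Kh8, Kf8, Kh7, Kg7, Kf7.
Count: 5.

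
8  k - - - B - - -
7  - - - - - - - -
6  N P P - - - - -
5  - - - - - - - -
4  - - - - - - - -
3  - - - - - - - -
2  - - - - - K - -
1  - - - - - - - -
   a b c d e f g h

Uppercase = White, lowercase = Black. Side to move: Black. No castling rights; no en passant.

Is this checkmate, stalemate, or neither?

Black to move; black king on a8.
In check: no.
King squares — a7: attacked by Pb6; b7: attacked by Pc6; b8: attacked by Na6.
Legal moves for Black: none.
Not in check and no legal moves → stalemate.

stalemate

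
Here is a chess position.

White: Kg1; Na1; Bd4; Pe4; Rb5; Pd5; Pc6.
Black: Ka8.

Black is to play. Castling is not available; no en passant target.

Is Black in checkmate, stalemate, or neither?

Black to move; black king on a8.
In check: no.
King squares — a7: attacked by Bd4; b7: attacked by Rb5; b8: attacked by Rb5.
Legal moves for Black: none.
Not in check and no legal moves → stalemate.

stalemate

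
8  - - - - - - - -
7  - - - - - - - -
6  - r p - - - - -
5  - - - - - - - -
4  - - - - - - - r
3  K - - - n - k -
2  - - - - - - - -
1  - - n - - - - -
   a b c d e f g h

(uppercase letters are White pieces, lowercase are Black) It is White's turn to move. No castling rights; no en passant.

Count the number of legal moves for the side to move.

0

White to move; king on a3.
In check: no.
Legal moves: none.
Count: 0.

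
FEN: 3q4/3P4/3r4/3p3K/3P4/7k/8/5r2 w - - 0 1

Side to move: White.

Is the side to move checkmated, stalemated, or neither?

White to move; white king on h5.
In check: no.
King squares — g4: attacked by Kh3; h4: attacked by Kh3; g5: attacked by Qd8; g6: attacked by Rd6; h6: attacked by Rd6.
Legal moves for White: none.
Not in check and no legal moves → stalemate.

stalemate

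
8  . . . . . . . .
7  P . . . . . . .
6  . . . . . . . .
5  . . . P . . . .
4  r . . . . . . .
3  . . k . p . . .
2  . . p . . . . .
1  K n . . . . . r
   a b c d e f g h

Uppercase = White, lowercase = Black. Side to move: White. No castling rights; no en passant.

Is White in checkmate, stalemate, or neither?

checkmate

White to move; white king on a1.
In check: yes, from the black rook on a4.
King squares — b1: attacked by Rh1; a2: attacked by Ra4; b2: attacked by Kc3.
Legal moves for White: none.
In check with no legal moves → checkmate.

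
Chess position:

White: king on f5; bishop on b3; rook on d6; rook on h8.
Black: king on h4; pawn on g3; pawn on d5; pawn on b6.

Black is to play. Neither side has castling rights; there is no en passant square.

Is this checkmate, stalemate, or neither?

checkmate

Black to move; black king on h4.
In check: yes, from the white rook on h8.
King squares — g3: own pawn; h3: attacked by Rh8; g4: attacked by Kf5; g5: attacked by Kf5; h5: attacked by Rh8.
Legal moves for Black: none.
In check with no legal moves → checkmate.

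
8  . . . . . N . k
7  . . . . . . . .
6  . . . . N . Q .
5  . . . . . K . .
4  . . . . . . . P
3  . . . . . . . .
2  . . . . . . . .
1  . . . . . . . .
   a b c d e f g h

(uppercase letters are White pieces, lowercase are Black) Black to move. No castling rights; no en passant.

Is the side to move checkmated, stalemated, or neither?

Black to move; black king on h8.
In check: no.
King squares — g7: attacked by Ne6; h7: attacked by Qg6; g8: attacked by Qg6.
Legal moves for Black: none.
Not in check and no legal moves → stalemate.

stalemate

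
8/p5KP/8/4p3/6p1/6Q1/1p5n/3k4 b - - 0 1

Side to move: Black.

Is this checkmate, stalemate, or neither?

Black to move; black king on d1.
In check: no.
Legal moves for Black: Nf3, Nf1, Ke2, Kd2, Kc2, Kc1, a6, e4, b1=Q, b1=R, b1=B, b1=N, a5.
Black has 13 legal moves and is not in check → neither.

neither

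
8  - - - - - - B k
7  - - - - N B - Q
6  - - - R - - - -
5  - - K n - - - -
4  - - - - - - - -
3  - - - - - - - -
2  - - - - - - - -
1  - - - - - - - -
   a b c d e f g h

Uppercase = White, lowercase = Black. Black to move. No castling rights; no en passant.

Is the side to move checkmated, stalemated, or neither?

checkmate

Black to move; black king on h8.
In check: yes, from the white queen on h7.
King squares — g7: attacked by Qh7; h7: attacked by Bg8; g8: attacked by Ne7.
Legal moves for Black: none.
In check with no legal moves → checkmate.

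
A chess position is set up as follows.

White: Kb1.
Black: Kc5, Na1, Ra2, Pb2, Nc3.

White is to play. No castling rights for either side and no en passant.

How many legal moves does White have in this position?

0

White to move; king on b1.
In check: yes, from the black knight on c3.
Legal moves: none.
Count: 0.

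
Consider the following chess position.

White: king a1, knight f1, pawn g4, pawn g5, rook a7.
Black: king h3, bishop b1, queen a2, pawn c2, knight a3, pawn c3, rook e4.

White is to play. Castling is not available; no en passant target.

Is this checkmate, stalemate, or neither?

White to move; white king on a1.
In check: yes, from the black queen on a2.
King squares — b1: attacked by Qa2; a2: attacked by Bb1; b2: attacked by Qa2.
Legal moves for White: none.
In check with no legal moves → checkmate.

checkmate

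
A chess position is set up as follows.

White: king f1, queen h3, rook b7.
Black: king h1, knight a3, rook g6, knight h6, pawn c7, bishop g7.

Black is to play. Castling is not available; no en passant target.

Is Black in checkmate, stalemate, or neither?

Black to move; black king on h1.
In check: yes, from the white queen on h3.
King squares — g1: attacked by Kf1; g2: attacked by Kf1; h2: attacked by Qh3.
Legal moves for Black: none.
In check with no legal moves → checkmate.

checkmate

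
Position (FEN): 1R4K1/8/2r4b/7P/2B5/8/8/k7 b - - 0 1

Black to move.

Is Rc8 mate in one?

After Rc8: white king on g8; in check: yes, from the black rook on c8.
White has 3 legal replies: Kh7, Kf7, Rxc8.
In check but a legal move exists → not checkmate.

no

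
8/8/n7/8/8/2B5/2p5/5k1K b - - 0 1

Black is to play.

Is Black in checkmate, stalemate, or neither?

Black to move; black king on f1.
In check: no.
Legal moves for Black: Nb8, Nc7, Nc5, Nb4, Kf2, Ke2, c1=Q, c1=R, c1=B, c1=N.
Black has 10 legal moves and is not in check → neither.

neither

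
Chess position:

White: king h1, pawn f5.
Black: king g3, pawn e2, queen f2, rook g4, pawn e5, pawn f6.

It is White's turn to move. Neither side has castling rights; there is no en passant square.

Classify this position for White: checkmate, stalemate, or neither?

White to move; white king on h1.
In check: no.
King squares — g1: attacked by Qf2; g2: attacked by Qf2; h2: attacked by Qf2.
Legal moves for White: none.
Not in check and no legal moves → stalemate.

stalemate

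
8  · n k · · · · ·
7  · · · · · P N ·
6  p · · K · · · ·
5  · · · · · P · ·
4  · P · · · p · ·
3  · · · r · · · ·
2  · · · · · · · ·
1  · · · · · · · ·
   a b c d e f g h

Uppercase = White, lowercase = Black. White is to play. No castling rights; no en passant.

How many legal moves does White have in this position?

White to move; king on d6.
In check: yes, from the black rook on d3.
Legal moves: Ke7, Ke6, Ke5, Kc5.
Count: 4.

4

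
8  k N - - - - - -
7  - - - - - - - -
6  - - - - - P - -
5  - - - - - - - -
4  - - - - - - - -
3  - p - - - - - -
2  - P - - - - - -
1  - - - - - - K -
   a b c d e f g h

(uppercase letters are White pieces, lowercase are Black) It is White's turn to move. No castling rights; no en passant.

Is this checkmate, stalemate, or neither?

neither

White to move; white king on g1.
In check: no.
Legal moves for White: Nd7, Nc6, Na6, Kh2, Kg2, Kf2, Kh1, Kf1, f7.
White has 9 legal moves and is not in check → neither.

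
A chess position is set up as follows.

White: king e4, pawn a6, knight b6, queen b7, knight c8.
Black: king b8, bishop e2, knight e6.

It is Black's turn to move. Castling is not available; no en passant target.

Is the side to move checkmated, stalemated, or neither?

Black to move; black king on b8.
In check: yes, from the white queen on b7.
King squares — a7: attacked by Qb7; b7: attacked by Pa6; c7: attacked by Qb7; a8: attacked by Nb6; c8: attacked by Nb6.
Legal moves for Black: none.
In check with no legal moves → checkmate.

checkmate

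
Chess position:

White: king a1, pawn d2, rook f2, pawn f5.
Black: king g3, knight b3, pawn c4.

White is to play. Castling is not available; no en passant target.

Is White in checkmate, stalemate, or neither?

White to move; white king on a1.
In check: yes, from the black knight on b3.
Legal moves for White: Kb2, Ka2, Kb1.
White is in check but has 3 legal moves → neither.

neither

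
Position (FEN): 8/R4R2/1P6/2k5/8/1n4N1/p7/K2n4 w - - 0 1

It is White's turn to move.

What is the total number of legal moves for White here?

White to move; king on a1.
In check: yes, from the black knight on b3.
Legal moves: Kxa2.
Count: 1.

1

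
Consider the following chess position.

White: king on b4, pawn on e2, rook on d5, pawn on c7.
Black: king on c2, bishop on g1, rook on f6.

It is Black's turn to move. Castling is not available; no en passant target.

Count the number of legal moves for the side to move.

Black to move; king on c2.
In check: no.
Legal moves: Rf8, Rf7, Rh6, Rg6, Re6, Rd6, Rc6, Rb6+, Ra6, Rf5, Rf4+, Rf3, Rf2, Rf1, Kb2, Kc1, Kb1, Ba7, Bb6, Bc5+, Bd4, Be3, Bh2, Bf2.
Count: 24.

24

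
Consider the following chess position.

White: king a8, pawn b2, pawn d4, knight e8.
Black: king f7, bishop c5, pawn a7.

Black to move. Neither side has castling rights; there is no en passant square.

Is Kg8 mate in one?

no

After Kg8: white king on a8; in check: no.
White is not in check, so this cannot be checkmate.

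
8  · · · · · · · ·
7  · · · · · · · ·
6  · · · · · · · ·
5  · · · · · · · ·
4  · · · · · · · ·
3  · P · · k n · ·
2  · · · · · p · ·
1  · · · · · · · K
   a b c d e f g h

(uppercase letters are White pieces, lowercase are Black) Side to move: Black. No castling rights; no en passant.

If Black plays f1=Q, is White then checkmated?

yes

After f1=Q: white king on h1; in check: yes, from the black queen on f1.
King squares — g1: attacked by Qf1; g2: attacked by Qf1; h2: attacked by Nf3.
White has no legal moves → checkmate.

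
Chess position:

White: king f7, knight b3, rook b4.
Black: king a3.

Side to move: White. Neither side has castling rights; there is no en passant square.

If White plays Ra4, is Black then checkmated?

no

After Ra4: black king on a3; in check: yes, from the white rook on a4.
Black has 3 legal replies: Kxa4, Kxb3, Kb2.
In check but a legal move exists → not checkmate.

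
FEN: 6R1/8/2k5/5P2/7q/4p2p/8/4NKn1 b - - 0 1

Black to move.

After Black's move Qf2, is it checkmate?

After Qf2: white king on f1; in check: yes, from the black queen on f2.
King squares — e1: own knight; g1: attacked by Qf2; e2: attacked by Ng1; f2: attacked by Pe3; g2: attacked by Qf2.
White has no legal moves → checkmate.

yes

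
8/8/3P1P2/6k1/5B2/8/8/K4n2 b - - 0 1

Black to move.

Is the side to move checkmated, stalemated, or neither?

neither

Black to move; black king on g5.
In check: yes, from the white bishop on f4.
King squares — f4: available; g4: available; h4: available; f5: available; h5: available; f6: available; g6: available; h6: attacked by Bf4.
Legal moves for Black: Kg6, Kxf6, Kh5, Kf5, Kh4, Kg4, Kxf4.
Black is in check but has 7 legal moves → neither.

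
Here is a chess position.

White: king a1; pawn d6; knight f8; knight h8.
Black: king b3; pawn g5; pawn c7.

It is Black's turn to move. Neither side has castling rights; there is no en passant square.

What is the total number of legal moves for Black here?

Black to move; king on b3.
In check: no.
Legal moves: Kc4, Kb4, Ka4, Kc3, Ka3, Kc2, cxd6, c6, g4, c5.
Count: 10.

10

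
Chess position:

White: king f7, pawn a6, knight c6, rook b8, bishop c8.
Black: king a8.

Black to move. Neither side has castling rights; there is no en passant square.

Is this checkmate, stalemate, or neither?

checkmate

Black to move; black king on a8.
In check: yes, from the white rook on b8.
King squares — a7: attacked by Nc6; b7: attacked by Pa6; b8: attacked by Nc6.
Legal moves for Black: none.
In check with no legal moves → checkmate.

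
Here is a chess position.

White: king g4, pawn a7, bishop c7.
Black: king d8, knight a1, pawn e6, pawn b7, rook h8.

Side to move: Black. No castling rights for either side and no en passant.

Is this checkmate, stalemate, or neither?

Black to move; black king on d8.
In check: yes, from the white bishop on c7.
King squares — c7: available; d7: available; e7: available; c8: available; e8: available.
Legal moves for Black: Ke8, Kc8, Ke7, Kd7, Kxc7.
Black is in check but has 5 legal moves → neither.

neither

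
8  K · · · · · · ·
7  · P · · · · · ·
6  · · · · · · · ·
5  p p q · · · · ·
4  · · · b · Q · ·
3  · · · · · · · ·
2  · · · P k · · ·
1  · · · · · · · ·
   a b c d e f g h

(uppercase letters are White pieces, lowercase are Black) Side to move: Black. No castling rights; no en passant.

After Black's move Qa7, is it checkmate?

After Qa7: white king on a8; in check: yes, from the black queen on a7.
King squares — a7: attacked by Bd4; b7: own pawn; b8: attacked by Qa7.
White has no legal moves → checkmate.

yes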